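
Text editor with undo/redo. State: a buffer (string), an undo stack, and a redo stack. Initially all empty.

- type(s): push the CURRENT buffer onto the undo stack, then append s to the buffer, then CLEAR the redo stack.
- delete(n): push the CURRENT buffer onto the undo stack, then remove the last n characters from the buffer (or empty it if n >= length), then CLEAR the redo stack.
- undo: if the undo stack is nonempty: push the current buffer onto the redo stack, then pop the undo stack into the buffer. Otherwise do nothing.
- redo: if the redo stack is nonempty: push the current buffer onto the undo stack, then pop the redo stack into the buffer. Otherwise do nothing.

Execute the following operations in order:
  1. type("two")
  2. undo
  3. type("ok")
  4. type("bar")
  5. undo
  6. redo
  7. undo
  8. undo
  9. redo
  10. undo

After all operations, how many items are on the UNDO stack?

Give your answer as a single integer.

Answer: 0

Derivation:
After op 1 (type): buf='two' undo_depth=1 redo_depth=0
After op 2 (undo): buf='(empty)' undo_depth=0 redo_depth=1
After op 3 (type): buf='ok' undo_depth=1 redo_depth=0
After op 4 (type): buf='okbar' undo_depth=2 redo_depth=0
After op 5 (undo): buf='ok' undo_depth=1 redo_depth=1
After op 6 (redo): buf='okbar' undo_depth=2 redo_depth=0
After op 7 (undo): buf='ok' undo_depth=1 redo_depth=1
After op 8 (undo): buf='(empty)' undo_depth=0 redo_depth=2
After op 9 (redo): buf='ok' undo_depth=1 redo_depth=1
After op 10 (undo): buf='(empty)' undo_depth=0 redo_depth=2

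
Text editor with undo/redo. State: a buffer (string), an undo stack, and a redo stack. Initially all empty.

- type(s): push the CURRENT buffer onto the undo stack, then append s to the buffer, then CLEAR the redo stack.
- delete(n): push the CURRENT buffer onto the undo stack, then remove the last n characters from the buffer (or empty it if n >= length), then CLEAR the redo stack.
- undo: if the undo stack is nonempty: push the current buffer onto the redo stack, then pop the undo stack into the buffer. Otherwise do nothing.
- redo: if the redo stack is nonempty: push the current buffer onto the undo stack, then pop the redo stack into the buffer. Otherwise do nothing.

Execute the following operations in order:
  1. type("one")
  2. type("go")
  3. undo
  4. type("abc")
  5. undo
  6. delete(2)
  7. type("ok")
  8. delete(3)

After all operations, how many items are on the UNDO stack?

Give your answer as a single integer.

After op 1 (type): buf='one' undo_depth=1 redo_depth=0
After op 2 (type): buf='onego' undo_depth=2 redo_depth=0
After op 3 (undo): buf='one' undo_depth=1 redo_depth=1
After op 4 (type): buf='oneabc' undo_depth=2 redo_depth=0
After op 5 (undo): buf='one' undo_depth=1 redo_depth=1
After op 6 (delete): buf='o' undo_depth=2 redo_depth=0
After op 7 (type): buf='ook' undo_depth=3 redo_depth=0
After op 8 (delete): buf='(empty)' undo_depth=4 redo_depth=0

Answer: 4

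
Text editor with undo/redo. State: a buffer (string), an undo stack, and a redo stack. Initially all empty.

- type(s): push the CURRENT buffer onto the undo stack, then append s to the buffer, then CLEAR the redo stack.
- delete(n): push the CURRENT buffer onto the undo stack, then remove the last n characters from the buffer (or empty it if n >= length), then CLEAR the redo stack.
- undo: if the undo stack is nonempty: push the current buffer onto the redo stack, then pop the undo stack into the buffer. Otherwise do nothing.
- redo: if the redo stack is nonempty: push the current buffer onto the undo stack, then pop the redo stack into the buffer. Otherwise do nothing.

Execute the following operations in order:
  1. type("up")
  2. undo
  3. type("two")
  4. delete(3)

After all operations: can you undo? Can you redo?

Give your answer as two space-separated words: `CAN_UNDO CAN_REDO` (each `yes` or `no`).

Answer: yes no

Derivation:
After op 1 (type): buf='up' undo_depth=1 redo_depth=0
After op 2 (undo): buf='(empty)' undo_depth=0 redo_depth=1
After op 3 (type): buf='two' undo_depth=1 redo_depth=0
After op 4 (delete): buf='(empty)' undo_depth=2 redo_depth=0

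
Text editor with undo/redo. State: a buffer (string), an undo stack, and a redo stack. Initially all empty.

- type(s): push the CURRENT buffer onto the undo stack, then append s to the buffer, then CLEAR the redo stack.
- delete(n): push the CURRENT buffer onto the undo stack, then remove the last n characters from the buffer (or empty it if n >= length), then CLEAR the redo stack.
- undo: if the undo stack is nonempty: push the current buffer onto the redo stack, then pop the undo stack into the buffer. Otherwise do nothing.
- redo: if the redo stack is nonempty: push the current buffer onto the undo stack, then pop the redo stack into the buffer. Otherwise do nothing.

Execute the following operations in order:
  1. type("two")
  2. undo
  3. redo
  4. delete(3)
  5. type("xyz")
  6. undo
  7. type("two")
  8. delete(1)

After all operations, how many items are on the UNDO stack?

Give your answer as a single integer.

After op 1 (type): buf='two' undo_depth=1 redo_depth=0
After op 2 (undo): buf='(empty)' undo_depth=0 redo_depth=1
After op 3 (redo): buf='two' undo_depth=1 redo_depth=0
After op 4 (delete): buf='(empty)' undo_depth=2 redo_depth=0
After op 5 (type): buf='xyz' undo_depth=3 redo_depth=0
After op 6 (undo): buf='(empty)' undo_depth=2 redo_depth=1
After op 7 (type): buf='two' undo_depth=3 redo_depth=0
After op 8 (delete): buf='tw' undo_depth=4 redo_depth=0

Answer: 4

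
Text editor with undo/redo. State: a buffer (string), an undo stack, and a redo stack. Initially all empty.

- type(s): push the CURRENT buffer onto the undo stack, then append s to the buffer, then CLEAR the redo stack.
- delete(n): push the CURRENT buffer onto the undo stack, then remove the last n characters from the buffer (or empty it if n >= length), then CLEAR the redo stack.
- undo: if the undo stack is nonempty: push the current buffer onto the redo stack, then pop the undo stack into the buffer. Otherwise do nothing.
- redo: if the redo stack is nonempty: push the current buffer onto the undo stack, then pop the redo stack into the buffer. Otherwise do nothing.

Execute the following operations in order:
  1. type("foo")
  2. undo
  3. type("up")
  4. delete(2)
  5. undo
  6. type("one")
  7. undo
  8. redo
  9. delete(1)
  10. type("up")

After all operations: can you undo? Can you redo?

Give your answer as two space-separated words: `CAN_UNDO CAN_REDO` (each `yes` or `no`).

Answer: yes no

Derivation:
After op 1 (type): buf='foo' undo_depth=1 redo_depth=0
After op 2 (undo): buf='(empty)' undo_depth=0 redo_depth=1
After op 3 (type): buf='up' undo_depth=1 redo_depth=0
After op 4 (delete): buf='(empty)' undo_depth=2 redo_depth=0
After op 5 (undo): buf='up' undo_depth=1 redo_depth=1
After op 6 (type): buf='upone' undo_depth=2 redo_depth=0
After op 7 (undo): buf='up' undo_depth=1 redo_depth=1
After op 8 (redo): buf='upone' undo_depth=2 redo_depth=0
After op 9 (delete): buf='upon' undo_depth=3 redo_depth=0
After op 10 (type): buf='uponup' undo_depth=4 redo_depth=0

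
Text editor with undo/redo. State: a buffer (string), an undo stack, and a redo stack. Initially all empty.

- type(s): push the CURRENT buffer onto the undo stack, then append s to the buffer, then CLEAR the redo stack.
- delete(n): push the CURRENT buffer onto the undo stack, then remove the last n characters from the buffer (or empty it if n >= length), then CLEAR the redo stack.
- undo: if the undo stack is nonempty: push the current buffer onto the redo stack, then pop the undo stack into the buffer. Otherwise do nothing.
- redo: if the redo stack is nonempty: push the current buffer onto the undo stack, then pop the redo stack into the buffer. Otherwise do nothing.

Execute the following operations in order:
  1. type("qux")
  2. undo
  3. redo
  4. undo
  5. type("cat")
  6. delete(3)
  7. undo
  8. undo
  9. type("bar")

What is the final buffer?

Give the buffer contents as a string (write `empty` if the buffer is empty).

Answer: bar

Derivation:
After op 1 (type): buf='qux' undo_depth=1 redo_depth=0
After op 2 (undo): buf='(empty)' undo_depth=0 redo_depth=1
After op 3 (redo): buf='qux' undo_depth=1 redo_depth=0
After op 4 (undo): buf='(empty)' undo_depth=0 redo_depth=1
After op 5 (type): buf='cat' undo_depth=1 redo_depth=0
After op 6 (delete): buf='(empty)' undo_depth=2 redo_depth=0
After op 7 (undo): buf='cat' undo_depth=1 redo_depth=1
After op 8 (undo): buf='(empty)' undo_depth=0 redo_depth=2
After op 9 (type): buf='bar' undo_depth=1 redo_depth=0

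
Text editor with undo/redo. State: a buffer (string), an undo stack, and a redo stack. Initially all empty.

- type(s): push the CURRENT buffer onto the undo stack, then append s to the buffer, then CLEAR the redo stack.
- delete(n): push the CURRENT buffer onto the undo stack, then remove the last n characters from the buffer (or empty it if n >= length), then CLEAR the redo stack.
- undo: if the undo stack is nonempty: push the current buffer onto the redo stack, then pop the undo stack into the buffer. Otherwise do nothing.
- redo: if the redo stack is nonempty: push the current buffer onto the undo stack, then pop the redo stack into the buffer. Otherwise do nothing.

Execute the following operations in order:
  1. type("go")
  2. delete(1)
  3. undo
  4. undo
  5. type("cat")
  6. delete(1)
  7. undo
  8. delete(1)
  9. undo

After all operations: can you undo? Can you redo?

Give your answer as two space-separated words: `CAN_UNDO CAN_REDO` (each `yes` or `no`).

Answer: yes yes

Derivation:
After op 1 (type): buf='go' undo_depth=1 redo_depth=0
After op 2 (delete): buf='g' undo_depth=2 redo_depth=0
After op 3 (undo): buf='go' undo_depth=1 redo_depth=1
After op 4 (undo): buf='(empty)' undo_depth=0 redo_depth=2
After op 5 (type): buf='cat' undo_depth=1 redo_depth=0
After op 6 (delete): buf='ca' undo_depth=2 redo_depth=0
After op 7 (undo): buf='cat' undo_depth=1 redo_depth=1
After op 8 (delete): buf='ca' undo_depth=2 redo_depth=0
After op 9 (undo): buf='cat' undo_depth=1 redo_depth=1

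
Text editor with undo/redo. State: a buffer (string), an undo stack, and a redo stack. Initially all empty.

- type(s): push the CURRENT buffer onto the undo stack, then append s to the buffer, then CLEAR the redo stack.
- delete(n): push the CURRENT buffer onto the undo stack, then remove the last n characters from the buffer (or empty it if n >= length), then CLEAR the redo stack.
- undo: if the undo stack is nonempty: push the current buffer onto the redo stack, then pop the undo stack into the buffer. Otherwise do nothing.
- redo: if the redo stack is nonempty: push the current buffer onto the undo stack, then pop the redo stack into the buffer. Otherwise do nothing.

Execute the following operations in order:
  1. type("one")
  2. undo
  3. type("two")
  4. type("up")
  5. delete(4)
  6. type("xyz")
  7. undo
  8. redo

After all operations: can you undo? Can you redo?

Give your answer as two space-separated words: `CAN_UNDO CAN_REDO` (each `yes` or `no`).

After op 1 (type): buf='one' undo_depth=1 redo_depth=0
After op 2 (undo): buf='(empty)' undo_depth=0 redo_depth=1
After op 3 (type): buf='two' undo_depth=1 redo_depth=0
After op 4 (type): buf='twoup' undo_depth=2 redo_depth=0
After op 5 (delete): buf='t' undo_depth=3 redo_depth=0
After op 6 (type): buf='txyz' undo_depth=4 redo_depth=0
After op 7 (undo): buf='t' undo_depth=3 redo_depth=1
After op 8 (redo): buf='txyz' undo_depth=4 redo_depth=0

Answer: yes no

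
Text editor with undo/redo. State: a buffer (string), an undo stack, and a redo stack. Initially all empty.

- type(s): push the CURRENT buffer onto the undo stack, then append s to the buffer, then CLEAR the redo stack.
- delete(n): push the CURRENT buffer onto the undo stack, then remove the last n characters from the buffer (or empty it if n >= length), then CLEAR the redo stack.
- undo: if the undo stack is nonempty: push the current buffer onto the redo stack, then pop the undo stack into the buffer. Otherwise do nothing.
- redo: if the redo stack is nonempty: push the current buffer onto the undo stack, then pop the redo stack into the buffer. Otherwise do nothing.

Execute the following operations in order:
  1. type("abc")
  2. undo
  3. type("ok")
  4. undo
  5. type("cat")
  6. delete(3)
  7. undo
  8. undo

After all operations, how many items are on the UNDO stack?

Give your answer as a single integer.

Answer: 0

Derivation:
After op 1 (type): buf='abc' undo_depth=1 redo_depth=0
After op 2 (undo): buf='(empty)' undo_depth=0 redo_depth=1
After op 3 (type): buf='ok' undo_depth=1 redo_depth=0
After op 4 (undo): buf='(empty)' undo_depth=0 redo_depth=1
After op 5 (type): buf='cat' undo_depth=1 redo_depth=0
After op 6 (delete): buf='(empty)' undo_depth=2 redo_depth=0
After op 7 (undo): buf='cat' undo_depth=1 redo_depth=1
After op 8 (undo): buf='(empty)' undo_depth=0 redo_depth=2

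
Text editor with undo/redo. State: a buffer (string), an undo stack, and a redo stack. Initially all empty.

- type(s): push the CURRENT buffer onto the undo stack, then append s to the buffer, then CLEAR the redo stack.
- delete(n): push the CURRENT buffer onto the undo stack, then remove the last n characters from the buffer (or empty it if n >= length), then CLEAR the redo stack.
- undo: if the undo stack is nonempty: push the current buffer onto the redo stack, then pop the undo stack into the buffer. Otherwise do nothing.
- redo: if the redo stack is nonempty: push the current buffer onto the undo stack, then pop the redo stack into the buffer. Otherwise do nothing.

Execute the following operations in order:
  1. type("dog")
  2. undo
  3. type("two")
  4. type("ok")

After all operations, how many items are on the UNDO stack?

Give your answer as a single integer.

After op 1 (type): buf='dog' undo_depth=1 redo_depth=0
After op 2 (undo): buf='(empty)' undo_depth=0 redo_depth=1
After op 3 (type): buf='two' undo_depth=1 redo_depth=0
After op 4 (type): buf='twook' undo_depth=2 redo_depth=0

Answer: 2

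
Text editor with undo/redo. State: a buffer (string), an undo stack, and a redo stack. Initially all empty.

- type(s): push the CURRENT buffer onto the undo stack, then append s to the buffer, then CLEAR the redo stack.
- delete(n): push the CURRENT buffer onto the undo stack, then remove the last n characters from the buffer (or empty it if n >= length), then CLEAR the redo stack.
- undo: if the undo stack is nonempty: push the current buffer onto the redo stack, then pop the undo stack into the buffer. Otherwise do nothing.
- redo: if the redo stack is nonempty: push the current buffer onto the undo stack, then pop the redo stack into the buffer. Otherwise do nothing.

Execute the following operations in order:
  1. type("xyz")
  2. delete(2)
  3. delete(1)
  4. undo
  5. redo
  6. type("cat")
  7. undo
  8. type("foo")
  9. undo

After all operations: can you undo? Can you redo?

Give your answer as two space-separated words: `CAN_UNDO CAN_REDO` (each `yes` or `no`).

After op 1 (type): buf='xyz' undo_depth=1 redo_depth=0
After op 2 (delete): buf='x' undo_depth=2 redo_depth=0
After op 3 (delete): buf='(empty)' undo_depth=3 redo_depth=0
After op 4 (undo): buf='x' undo_depth=2 redo_depth=1
After op 5 (redo): buf='(empty)' undo_depth=3 redo_depth=0
After op 6 (type): buf='cat' undo_depth=4 redo_depth=0
After op 7 (undo): buf='(empty)' undo_depth=3 redo_depth=1
After op 8 (type): buf='foo' undo_depth=4 redo_depth=0
After op 9 (undo): buf='(empty)' undo_depth=3 redo_depth=1

Answer: yes yes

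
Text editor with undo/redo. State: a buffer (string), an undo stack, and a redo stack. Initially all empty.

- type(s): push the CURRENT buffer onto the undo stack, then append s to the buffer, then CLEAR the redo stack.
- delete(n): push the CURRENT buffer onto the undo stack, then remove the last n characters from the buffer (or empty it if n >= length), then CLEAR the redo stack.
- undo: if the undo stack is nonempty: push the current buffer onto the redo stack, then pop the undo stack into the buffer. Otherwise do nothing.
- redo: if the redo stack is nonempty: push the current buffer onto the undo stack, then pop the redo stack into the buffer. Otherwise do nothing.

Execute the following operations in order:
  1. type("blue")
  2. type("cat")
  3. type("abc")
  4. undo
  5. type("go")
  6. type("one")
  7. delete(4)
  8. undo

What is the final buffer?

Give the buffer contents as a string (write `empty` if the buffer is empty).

Answer: bluecatgoone

Derivation:
After op 1 (type): buf='blue' undo_depth=1 redo_depth=0
After op 2 (type): buf='bluecat' undo_depth=2 redo_depth=0
After op 3 (type): buf='bluecatabc' undo_depth=3 redo_depth=0
After op 4 (undo): buf='bluecat' undo_depth=2 redo_depth=1
After op 5 (type): buf='bluecatgo' undo_depth=3 redo_depth=0
After op 6 (type): buf='bluecatgoone' undo_depth=4 redo_depth=0
After op 7 (delete): buf='bluecatg' undo_depth=5 redo_depth=0
After op 8 (undo): buf='bluecatgoone' undo_depth=4 redo_depth=1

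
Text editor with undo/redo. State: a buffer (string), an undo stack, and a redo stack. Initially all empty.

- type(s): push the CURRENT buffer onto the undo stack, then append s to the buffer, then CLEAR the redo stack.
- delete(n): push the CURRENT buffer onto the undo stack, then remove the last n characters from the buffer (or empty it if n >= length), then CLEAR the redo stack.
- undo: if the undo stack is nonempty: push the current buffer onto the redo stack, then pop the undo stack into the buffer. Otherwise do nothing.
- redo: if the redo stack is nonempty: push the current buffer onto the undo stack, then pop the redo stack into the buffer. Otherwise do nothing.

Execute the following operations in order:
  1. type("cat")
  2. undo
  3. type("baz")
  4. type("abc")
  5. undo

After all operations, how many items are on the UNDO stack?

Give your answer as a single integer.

Answer: 1

Derivation:
After op 1 (type): buf='cat' undo_depth=1 redo_depth=0
After op 2 (undo): buf='(empty)' undo_depth=0 redo_depth=1
After op 3 (type): buf='baz' undo_depth=1 redo_depth=0
After op 4 (type): buf='bazabc' undo_depth=2 redo_depth=0
After op 5 (undo): buf='baz' undo_depth=1 redo_depth=1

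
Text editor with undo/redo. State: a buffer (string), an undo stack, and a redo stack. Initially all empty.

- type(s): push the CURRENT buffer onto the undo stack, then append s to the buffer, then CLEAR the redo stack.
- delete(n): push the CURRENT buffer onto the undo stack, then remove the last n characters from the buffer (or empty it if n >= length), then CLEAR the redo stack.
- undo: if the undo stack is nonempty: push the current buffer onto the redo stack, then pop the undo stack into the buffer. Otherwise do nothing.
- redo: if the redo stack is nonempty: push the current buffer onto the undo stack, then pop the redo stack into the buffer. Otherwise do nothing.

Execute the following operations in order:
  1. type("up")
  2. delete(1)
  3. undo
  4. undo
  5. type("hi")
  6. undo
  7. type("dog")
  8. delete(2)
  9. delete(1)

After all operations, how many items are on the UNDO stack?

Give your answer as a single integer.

Answer: 3

Derivation:
After op 1 (type): buf='up' undo_depth=1 redo_depth=0
After op 2 (delete): buf='u' undo_depth=2 redo_depth=0
After op 3 (undo): buf='up' undo_depth=1 redo_depth=1
After op 4 (undo): buf='(empty)' undo_depth=0 redo_depth=2
After op 5 (type): buf='hi' undo_depth=1 redo_depth=0
After op 6 (undo): buf='(empty)' undo_depth=0 redo_depth=1
After op 7 (type): buf='dog' undo_depth=1 redo_depth=0
After op 8 (delete): buf='d' undo_depth=2 redo_depth=0
After op 9 (delete): buf='(empty)' undo_depth=3 redo_depth=0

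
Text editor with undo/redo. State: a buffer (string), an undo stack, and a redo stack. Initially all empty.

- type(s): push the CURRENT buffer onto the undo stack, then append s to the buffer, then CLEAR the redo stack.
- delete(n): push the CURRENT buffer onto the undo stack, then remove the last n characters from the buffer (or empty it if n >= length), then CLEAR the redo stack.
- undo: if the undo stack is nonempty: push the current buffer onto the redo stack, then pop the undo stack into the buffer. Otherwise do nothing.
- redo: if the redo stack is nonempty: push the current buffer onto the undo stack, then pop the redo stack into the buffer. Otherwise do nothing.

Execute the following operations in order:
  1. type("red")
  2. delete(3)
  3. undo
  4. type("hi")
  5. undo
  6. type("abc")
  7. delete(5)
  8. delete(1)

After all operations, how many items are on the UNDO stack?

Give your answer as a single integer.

After op 1 (type): buf='red' undo_depth=1 redo_depth=0
After op 2 (delete): buf='(empty)' undo_depth=2 redo_depth=0
After op 3 (undo): buf='red' undo_depth=1 redo_depth=1
After op 4 (type): buf='redhi' undo_depth=2 redo_depth=0
After op 5 (undo): buf='red' undo_depth=1 redo_depth=1
After op 6 (type): buf='redabc' undo_depth=2 redo_depth=0
After op 7 (delete): buf='r' undo_depth=3 redo_depth=0
After op 8 (delete): buf='(empty)' undo_depth=4 redo_depth=0

Answer: 4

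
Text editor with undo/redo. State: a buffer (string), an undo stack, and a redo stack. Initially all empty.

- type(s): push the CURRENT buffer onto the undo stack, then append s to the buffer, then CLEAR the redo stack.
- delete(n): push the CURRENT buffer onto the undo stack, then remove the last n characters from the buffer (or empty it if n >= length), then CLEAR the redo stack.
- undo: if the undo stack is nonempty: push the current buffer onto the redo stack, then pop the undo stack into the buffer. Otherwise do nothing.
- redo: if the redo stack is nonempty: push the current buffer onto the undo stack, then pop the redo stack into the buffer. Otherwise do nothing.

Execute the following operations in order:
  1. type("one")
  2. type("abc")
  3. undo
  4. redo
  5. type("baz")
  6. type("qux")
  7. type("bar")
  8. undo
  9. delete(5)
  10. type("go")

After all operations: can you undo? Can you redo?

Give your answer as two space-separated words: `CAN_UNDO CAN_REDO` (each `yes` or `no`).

Answer: yes no

Derivation:
After op 1 (type): buf='one' undo_depth=1 redo_depth=0
After op 2 (type): buf='oneabc' undo_depth=2 redo_depth=0
After op 3 (undo): buf='one' undo_depth=1 redo_depth=1
After op 4 (redo): buf='oneabc' undo_depth=2 redo_depth=0
After op 5 (type): buf='oneabcbaz' undo_depth=3 redo_depth=0
After op 6 (type): buf='oneabcbazqux' undo_depth=4 redo_depth=0
After op 7 (type): buf='oneabcbazquxbar' undo_depth=5 redo_depth=0
After op 8 (undo): buf='oneabcbazqux' undo_depth=4 redo_depth=1
After op 9 (delete): buf='oneabcb' undo_depth=5 redo_depth=0
After op 10 (type): buf='oneabcbgo' undo_depth=6 redo_depth=0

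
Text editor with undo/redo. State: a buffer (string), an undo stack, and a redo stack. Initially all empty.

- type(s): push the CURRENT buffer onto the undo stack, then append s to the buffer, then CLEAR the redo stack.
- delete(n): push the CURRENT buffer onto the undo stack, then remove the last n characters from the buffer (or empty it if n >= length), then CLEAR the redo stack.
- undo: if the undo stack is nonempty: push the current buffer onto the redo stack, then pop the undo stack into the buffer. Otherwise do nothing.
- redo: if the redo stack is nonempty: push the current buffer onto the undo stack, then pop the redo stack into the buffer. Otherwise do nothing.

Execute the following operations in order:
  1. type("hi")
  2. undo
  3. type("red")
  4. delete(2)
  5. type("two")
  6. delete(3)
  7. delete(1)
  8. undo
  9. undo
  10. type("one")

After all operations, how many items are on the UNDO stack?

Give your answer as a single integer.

After op 1 (type): buf='hi' undo_depth=1 redo_depth=0
After op 2 (undo): buf='(empty)' undo_depth=0 redo_depth=1
After op 3 (type): buf='red' undo_depth=1 redo_depth=0
After op 4 (delete): buf='r' undo_depth=2 redo_depth=0
After op 5 (type): buf='rtwo' undo_depth=3 redo_depth=0
After op 6 (delete): buf='r' undo_depth=4 redo_depth=0
After op 7 (delete): buf='(empty)' undo_depth=5 redo_depth=0
After op 8 (undo): buf='r' undo_depth=4 redo_depth=1
After op 9 (undo): buf='rtwo' undo_depth=3 redo_depth=2
After op 10 (type): buf='rtwoone' undo_depth=4 redo_depth=0

Answer: 4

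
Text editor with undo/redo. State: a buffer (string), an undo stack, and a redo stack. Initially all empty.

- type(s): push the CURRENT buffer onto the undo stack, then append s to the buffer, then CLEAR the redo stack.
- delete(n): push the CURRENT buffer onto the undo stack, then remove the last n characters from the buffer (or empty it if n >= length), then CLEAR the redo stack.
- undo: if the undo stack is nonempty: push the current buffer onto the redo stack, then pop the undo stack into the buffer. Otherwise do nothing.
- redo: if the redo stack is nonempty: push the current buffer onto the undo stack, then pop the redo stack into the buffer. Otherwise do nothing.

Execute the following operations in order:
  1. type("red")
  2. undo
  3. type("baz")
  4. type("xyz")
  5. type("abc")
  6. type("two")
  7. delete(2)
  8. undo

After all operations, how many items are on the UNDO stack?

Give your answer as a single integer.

After op 1 (type): buf='red' undo_depth=1 redo_depth=0
After op 2 (undo): buf='(empty)' undo_depth=0 redo_depth=1
After op 3 (type): buf='baz' undo_depth=1 redo_depth=0
After op 4 (type): buf='bazxyz' undo_depth=2 redo_depth=0
After op 5 (type): buf='bazxyzabc' undo_depth=3 redo_depth=0
After op 6 (type): buf='bazxyzabctwo' undo_depth=4 redo_depth=0
After op 7 (delete): buf='bazxyzabct' undo_depth=5 redo_depth=0
After op 8 (undo): buf='bazxyzabctwo' undo_depth=4 redo_depth=1

Answer: 4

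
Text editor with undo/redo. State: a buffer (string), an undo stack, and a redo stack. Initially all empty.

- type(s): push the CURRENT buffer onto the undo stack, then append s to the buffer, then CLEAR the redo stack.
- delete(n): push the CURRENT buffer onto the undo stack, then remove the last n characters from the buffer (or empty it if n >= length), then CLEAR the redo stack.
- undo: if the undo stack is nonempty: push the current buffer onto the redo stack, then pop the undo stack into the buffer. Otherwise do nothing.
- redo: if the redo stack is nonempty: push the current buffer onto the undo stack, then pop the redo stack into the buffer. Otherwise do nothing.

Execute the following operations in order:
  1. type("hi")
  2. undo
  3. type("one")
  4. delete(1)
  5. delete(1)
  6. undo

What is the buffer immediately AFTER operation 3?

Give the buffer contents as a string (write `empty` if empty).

Answer: one

Derivation:
After op 1 (type): buf='hi' undo_depth=1 redo_depth=0
After op 2 (undo): buf='(empty)' undo_depth=0 redo_depth=1
After op 3 (type): buf='one' undo_depth=1 redo_depth=0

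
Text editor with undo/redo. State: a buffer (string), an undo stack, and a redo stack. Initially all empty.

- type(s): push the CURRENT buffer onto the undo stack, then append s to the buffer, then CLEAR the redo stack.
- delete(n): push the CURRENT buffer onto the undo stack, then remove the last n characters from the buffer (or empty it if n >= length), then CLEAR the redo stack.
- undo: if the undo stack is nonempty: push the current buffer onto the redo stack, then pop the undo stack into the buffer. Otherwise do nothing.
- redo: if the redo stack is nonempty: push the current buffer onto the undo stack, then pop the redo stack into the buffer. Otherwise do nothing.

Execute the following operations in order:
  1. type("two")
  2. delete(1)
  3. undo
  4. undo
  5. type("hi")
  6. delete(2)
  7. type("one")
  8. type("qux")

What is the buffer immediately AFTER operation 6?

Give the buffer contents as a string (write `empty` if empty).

After op 1 (type): buf='two' undo_depth=1 redo_depth=0
After op 2 (delete): buf='tw' undo_depth=2 redo_depth=0
After op 3 (undo): buf='two' undo_depth=1 redo_depth=1
After op 4 (undo): buf='(empty)' undo_depth=0 redo_depth=2
After op 5 (type): buf='hi' undo_depth=1 redo_depth=0
After op 6 (delete): buf='(empty)' undo_depth=2 redo_depth=0

Answer: empty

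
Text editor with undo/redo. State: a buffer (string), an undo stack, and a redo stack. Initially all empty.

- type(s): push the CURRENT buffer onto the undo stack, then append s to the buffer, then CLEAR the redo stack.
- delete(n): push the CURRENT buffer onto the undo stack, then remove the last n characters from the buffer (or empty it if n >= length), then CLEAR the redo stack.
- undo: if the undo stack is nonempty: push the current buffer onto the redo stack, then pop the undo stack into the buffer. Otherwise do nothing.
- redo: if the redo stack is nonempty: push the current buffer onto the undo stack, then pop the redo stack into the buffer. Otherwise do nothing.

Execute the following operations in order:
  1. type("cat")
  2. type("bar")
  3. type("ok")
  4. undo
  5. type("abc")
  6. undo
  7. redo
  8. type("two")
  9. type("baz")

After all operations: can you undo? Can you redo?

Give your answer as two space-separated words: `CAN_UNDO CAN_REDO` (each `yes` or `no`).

Answer: yes no

Derivation:
After op 1 (type): buf='cat' undo_depth=1 redo_depth=0
After op 2 (type): buf='catbar' undo_depth=2 redo_depth=0
After op 3 (type): buf='catbarok' undo_depth=3 redo_depth=0
After op 4 (undo): buf='catbar' undo_depth=2 redo_depth=1
After op 5 (type): buf='catbarabc' undo_depth=3 redo_depth=0
After op 6 (undo): buf='catbar' undo_depth=2 redo_depth=1
After op 7 (redo): buf='catbarabc' undo_depth=3 redo_depth=0
After op 8 (type): buf='catbarabctwo' undo_depth=4 redo_depth=0
After op 9 (type): buf='catbarabctwobaz' undo_depth=5 redo_depth=0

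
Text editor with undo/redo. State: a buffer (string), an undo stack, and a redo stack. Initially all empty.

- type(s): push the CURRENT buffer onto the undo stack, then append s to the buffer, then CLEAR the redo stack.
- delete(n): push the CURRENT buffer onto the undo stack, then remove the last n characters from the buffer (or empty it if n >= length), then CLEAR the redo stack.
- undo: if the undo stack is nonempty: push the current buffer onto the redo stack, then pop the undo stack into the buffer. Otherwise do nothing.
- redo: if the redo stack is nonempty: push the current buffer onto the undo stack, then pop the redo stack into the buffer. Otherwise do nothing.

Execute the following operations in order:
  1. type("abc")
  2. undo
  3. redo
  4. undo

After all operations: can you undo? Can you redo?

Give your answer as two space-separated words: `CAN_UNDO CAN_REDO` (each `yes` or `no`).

After op 1 (type): buf='abc' undo_depth=1 redo_depth=0
After op 2 (undo): buf='(empty)' undo_depth=0 redo_depth=1
After op 3 (redo): buf='abc' undo_depth=1 redo_depth=0
After op 4 (undo): buf='(empty)' undo_depth=0 redo_depth=1

Answer: no yes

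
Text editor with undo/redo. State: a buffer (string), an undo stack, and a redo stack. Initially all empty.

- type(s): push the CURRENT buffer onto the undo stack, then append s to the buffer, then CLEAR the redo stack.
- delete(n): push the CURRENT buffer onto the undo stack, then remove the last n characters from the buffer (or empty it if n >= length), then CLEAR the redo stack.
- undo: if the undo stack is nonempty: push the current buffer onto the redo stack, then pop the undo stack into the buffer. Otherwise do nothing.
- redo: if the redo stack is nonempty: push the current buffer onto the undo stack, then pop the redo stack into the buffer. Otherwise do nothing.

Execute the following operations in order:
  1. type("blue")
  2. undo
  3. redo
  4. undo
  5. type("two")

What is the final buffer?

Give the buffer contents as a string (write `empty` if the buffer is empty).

After op 1 (type): buf='blue' undo_depth=1 redo_depth=0
After op 2 (undo): buf='(empty)' undo_depth=0 redo_depth=1
After op 3 (redo): buf='blue' undo_depth=1 redo_depth=0
After op 4 (undo): buf='(empty)' undo_depth=0 redo_depth=1
After op 5 (type): buf='two' undo_depth=1 redo_depth=0

Answer: two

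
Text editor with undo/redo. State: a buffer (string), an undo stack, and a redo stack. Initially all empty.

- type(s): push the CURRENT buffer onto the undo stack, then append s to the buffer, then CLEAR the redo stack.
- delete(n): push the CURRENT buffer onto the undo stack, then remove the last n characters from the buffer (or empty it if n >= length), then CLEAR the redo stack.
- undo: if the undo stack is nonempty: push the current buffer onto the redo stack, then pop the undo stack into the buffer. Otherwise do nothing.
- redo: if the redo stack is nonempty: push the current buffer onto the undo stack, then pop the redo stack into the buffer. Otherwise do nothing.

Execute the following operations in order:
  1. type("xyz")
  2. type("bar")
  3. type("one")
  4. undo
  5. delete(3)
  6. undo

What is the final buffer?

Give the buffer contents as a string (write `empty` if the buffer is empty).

Answer: xyzbar

Derivation:
After op 1 (type): buf='xyz' undo_depth=1 redo_depth=0
After op 2 (type): buf='xyzbar' undo_depth=2 redo_depth=0
After op 3 (type): buf='xyzbarone' undo_depth=3 redo_depth=0
After op 4 (undo): buf='xyzbar' undo_depth=2 redo_depth=1
After op 5 (delete): buf='xyz' undo_depth=3 redo_depth=0
After op 6 (undo): buf='xyzbar' undo_depth=2 redo_depth=1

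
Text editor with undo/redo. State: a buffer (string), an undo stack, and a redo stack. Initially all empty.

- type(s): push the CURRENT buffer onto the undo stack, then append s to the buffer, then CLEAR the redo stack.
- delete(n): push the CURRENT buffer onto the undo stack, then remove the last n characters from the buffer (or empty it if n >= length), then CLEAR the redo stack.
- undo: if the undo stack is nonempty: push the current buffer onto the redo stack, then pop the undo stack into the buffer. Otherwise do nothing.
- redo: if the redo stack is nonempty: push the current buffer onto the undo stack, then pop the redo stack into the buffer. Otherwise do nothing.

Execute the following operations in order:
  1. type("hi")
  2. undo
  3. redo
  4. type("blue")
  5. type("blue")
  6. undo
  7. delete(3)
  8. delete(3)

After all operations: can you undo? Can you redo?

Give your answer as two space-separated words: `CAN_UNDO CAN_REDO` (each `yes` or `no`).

After op 1 (type): buf='hi' undo_depth=1 redo_depth=0
After op 2 (undo): buf='(empty)' undo_depth=0 redo_depth=1
After op 3 (redo): buf='hi' undo_depth=1 redo_depth=0
After op 4 (type): buf='hiblue' undo_depth=2 redo_depth=0
After op 5 (type): buf='hiblueblue' undo_depth=3 redo_depth=0
After op 6 (undo): buf='hiblue' undo_depth=2 redo_depth=1
After op 7 (delete): buf='hib' undo_depth=3 redo_depth=0
After op 8 (delete): buf='(empty)' undo_depth=4 redo_depth=0

Answer: yes no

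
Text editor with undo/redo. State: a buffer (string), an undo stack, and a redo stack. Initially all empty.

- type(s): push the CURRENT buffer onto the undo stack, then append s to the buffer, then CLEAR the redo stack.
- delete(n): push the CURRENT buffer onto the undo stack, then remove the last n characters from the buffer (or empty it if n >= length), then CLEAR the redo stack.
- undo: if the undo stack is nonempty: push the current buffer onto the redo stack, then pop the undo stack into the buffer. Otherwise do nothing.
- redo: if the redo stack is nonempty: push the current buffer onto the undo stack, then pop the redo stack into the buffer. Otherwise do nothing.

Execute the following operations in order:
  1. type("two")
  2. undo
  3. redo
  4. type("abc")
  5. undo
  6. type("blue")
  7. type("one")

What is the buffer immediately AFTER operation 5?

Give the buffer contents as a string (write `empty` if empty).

Answer: two

Derivation:
After op 1 (type): buf='two' undo_depth=1 redo_depth=0
After op 2 (undo): buf='(empty)' undo_depth=0 redo_depth=1
After op 3 (redo): buf='two' undo_depth=1 redo_depth=0
After op 4 (type): buf='twoabc' undo_depth=2 redo_depth=0
After op 5 (undo): buf='two' undo_depth=1 redo_depth=1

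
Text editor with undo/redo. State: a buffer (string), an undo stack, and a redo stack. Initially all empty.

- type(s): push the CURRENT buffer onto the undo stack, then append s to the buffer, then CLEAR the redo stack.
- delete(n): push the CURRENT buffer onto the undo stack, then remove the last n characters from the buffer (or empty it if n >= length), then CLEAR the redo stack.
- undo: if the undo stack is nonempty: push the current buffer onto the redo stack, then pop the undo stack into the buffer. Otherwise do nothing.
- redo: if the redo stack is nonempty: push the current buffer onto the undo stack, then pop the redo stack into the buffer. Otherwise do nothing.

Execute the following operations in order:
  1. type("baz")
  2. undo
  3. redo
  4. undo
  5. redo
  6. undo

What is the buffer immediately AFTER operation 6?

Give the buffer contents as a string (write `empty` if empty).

After op 1 (type): buf='baz' undo_depth=1 redo_depth=0
After op 2 (undo): buf='(empty)' undo_depth=0 redo_depth=1
After op 3 (redo): buf='baz' undo_depth=1 redo_depth=0
After op 4 (undo): buf='(empty)' undo_depth=0 redo_depth=1
After op 5 (redo): buf='baz' undo_depth=1 redo_depth=0
After op 6 (undo): buf='(empty)' undo_depth=0 redo_depth=1

Answer: empty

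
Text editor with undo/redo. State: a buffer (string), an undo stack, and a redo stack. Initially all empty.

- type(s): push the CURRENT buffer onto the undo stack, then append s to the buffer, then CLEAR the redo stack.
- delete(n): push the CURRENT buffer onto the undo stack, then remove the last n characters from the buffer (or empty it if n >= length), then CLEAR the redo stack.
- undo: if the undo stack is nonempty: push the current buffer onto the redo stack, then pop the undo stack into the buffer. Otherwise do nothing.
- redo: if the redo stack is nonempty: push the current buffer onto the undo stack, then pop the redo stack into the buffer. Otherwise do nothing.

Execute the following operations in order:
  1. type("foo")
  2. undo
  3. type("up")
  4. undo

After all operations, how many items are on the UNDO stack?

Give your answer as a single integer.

Answer: 0

Derivation:
After op 1 (type): buf='foo' undo_depth=1 redo_depth=0
After op 2 (undo): buf='(empty)' undo_depth=0 redo_depth=1
After op 3 (type): buf='up' undo_depth=1 redo_depth=0
After op 4 (undo): buf='(empty)' undo_depth=0 redo_depth=1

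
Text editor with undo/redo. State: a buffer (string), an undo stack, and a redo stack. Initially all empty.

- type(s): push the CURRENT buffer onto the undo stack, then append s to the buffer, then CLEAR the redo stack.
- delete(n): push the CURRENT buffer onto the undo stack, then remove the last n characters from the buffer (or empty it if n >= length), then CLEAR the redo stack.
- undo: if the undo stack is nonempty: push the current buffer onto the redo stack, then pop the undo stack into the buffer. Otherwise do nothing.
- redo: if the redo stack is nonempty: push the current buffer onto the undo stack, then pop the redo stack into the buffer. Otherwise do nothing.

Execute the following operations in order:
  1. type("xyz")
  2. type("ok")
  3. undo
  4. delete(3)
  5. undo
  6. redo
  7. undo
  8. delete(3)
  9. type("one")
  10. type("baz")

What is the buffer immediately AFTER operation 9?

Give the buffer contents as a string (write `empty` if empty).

Answer: one

Derivation:
After op 1 (type): buf='xyz' undo_depth=1 redo_depth=0
After op 2 (type): buf='xyzok' undo_depth=2 redo_depth=0
After op 3 (undo): buf='xyz' undo_depth=1 redo_depth=1
After op 4 (delete): buf='(empty)' undo_depth=2 redo_depth=0
After op 5 (undo): buf='xyz' undo_depth=1 redo_depth=1
After op 6 (redo): buf='(empty)' undo_depth=2 redo_depth=0
After op 7 (undo): buf='xyz' undo_depth=1 redo_depth=1
After op 8 (delete): buf='(empty)' undo_depth=2 redo_depth=0
After op 9 (type): buf='one' undo_depth=3 redo_depth=0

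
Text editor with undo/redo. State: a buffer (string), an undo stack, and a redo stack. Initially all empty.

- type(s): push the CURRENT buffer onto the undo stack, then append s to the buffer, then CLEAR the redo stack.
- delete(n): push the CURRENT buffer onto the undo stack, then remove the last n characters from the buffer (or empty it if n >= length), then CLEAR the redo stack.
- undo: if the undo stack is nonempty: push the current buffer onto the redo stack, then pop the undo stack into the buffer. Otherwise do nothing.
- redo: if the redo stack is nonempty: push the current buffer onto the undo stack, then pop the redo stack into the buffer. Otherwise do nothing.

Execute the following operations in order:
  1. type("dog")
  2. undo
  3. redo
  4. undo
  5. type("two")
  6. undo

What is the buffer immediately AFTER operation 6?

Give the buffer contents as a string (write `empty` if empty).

After op 1 (type): buf='dog' undo_depth=1 redo_depth=0
After op 2 (undo): buf='(empty)' undo_depth=0 redo_depth=1
After op 3 (redo): buf='dog' undo_depth=1 redo_depth=0
After op 4 (undo): buf='(empty)' undo_depth=0 redo_depth=1
After op 5 (type): buf='two' undo_depth=1 redo_depth=0
After op 6 (undo): buf='(empty)' undo_depth=0 redo_depth=1

Answer: empty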